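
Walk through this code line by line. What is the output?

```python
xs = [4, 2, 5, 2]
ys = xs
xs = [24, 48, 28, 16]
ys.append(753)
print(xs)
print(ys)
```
[24, 48, 28, 16]
[4, 2, 5, 2, 753]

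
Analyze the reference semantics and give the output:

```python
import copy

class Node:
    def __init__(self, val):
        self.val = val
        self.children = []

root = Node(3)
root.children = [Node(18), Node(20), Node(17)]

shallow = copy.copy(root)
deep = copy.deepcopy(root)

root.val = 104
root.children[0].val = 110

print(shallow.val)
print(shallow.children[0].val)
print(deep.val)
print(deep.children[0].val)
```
3
110
3
18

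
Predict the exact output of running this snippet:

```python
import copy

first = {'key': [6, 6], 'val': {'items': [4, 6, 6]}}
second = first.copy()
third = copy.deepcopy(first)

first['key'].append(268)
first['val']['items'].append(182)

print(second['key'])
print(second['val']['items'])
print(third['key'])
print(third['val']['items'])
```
[6, 6, 268]
[4, 6, 6, 182]
[6, 6]
[4, 6, 6]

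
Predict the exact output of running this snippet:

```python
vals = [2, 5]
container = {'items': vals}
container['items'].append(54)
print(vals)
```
[2, 5, 54]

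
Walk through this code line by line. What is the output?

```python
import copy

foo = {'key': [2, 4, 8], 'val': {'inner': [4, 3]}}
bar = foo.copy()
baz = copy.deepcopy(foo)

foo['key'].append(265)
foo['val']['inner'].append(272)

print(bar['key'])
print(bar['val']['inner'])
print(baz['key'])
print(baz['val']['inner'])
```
[2, 4, 8, 265]
[4, 3, 272]
[2, 4, 8]
[4, 3]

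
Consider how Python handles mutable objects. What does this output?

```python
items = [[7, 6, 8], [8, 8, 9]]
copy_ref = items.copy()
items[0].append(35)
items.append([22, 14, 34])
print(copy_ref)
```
[[7, 6, 8, 35], [8, 8, 9]]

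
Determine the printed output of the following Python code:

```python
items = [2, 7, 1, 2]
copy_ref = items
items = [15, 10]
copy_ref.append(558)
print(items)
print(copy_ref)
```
[15, 10]
[2, 7, 1, 2, 558]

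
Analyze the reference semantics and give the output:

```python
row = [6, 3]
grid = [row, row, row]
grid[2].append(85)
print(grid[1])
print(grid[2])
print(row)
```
[6, 3, 85]
[6, 3, 85]
[6, 3, 85]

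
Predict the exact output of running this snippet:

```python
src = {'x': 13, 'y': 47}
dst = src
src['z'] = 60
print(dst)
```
{'x': 13, 'y': 47, 'z': 60}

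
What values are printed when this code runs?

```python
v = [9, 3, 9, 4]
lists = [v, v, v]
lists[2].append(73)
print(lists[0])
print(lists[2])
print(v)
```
[9, 3, 9, 4, 73]
[9, 3, 9, 4, 73]
[9, 3, 9, 4, 73]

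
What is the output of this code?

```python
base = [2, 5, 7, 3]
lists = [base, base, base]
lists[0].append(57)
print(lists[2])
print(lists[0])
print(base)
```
[2, 5, 7, 3, 57]
[2, 5, 7, 3, 57]
[2, 5, 7, 3, 57]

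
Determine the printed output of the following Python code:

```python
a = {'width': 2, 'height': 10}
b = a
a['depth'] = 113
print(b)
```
{'width': 2, 'height': 10, 'depth': 113}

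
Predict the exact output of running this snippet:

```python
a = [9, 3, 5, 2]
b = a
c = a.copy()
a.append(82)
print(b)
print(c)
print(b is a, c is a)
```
[9, 3, 5, 2, 82]
[9, 3, 5, 2]
True False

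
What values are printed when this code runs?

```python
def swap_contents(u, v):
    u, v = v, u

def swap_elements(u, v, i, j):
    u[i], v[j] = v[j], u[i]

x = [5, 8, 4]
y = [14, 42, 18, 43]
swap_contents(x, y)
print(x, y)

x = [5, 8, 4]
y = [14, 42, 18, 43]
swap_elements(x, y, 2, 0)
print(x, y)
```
[5, 8, 4] [14, 42, 18, 43]
[5, 8, 14] [4, 42, 18, 43]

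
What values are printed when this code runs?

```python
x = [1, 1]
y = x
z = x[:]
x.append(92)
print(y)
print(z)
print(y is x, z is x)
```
[1, 1, 92]
[1, 1]
True False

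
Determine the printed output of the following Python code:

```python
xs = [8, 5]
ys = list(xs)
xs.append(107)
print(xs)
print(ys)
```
[8, 5, 107]
[8, 5]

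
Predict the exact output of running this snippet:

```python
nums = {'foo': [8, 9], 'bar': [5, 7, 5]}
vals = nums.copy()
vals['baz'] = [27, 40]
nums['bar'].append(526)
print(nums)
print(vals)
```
{'foo': [8, 9], 'bar': [5, 7, 5, 526]}
{'foo': [8, 9], 'bar': [5, 7, 5, 526], 'baz': [27, 40]}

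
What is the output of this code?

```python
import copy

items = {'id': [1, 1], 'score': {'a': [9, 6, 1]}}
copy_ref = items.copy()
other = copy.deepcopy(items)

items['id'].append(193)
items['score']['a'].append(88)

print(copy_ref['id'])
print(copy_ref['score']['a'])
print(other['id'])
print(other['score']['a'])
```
[1, 1, 193]
[9, 6, 1, 88]
[1, 1]
[9, 6, 1]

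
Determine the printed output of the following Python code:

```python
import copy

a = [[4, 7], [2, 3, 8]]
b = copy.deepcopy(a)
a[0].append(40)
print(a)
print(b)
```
[[4, 7, 40], [2, 3, 8]]
[[4, 7], [2, 3, 8]]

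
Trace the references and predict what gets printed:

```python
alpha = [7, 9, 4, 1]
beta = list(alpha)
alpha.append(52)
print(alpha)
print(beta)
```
[7, 9, 4, 1, 52]
[7, 9, 4, 1]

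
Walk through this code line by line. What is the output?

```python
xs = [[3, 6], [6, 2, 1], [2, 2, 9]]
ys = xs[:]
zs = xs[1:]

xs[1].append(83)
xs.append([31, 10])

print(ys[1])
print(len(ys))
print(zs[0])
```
[6, 2, 1, 83]
3
[6, 2, 1, 83]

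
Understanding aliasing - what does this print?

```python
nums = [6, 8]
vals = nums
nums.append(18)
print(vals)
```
[6, 8, 18]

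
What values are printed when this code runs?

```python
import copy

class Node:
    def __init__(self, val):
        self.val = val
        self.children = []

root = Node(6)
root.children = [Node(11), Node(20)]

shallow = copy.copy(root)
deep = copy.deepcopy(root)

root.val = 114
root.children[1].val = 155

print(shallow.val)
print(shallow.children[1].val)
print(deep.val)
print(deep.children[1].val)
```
6
155
6
20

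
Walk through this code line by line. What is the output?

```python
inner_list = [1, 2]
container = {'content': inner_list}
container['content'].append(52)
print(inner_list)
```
[1, 2, 52]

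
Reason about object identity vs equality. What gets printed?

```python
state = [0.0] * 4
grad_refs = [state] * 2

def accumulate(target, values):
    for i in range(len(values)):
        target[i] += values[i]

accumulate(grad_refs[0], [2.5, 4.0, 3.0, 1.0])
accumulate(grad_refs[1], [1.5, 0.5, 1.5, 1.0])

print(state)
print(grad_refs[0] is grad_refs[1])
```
[4.0, 4.5, 4.5, 2.0]
True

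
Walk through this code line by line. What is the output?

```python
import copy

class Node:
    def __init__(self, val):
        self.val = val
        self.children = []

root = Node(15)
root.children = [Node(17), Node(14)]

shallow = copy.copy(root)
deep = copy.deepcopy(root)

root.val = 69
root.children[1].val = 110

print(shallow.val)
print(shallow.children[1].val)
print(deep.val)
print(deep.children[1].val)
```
15
110
15
14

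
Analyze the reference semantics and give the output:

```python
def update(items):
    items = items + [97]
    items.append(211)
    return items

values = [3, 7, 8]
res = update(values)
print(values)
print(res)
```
[3, 7, 8]
[3, 7, 8, 97, 211]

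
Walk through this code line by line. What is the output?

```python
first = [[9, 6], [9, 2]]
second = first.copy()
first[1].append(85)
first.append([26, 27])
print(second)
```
[[9, 6], [9, 2, 85]]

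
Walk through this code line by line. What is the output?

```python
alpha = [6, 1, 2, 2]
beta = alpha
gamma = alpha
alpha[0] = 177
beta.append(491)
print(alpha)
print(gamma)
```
[177, 1, 2, 2, 491]
[177, 1, 2, 2, 491]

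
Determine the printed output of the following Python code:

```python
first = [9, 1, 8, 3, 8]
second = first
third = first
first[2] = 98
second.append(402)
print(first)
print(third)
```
[9, 1, 98, 3, 8, 402]
[9, 1, 98, 3, 8, 402]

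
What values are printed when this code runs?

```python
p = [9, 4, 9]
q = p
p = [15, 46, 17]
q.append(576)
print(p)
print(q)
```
[15, 46, 17]
[9, 4, 9, 576]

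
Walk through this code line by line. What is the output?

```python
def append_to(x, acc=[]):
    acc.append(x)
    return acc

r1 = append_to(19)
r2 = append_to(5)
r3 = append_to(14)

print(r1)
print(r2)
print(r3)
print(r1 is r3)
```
[19, 5, 14]
[19, 5, 14]
[19, 5, 14]
True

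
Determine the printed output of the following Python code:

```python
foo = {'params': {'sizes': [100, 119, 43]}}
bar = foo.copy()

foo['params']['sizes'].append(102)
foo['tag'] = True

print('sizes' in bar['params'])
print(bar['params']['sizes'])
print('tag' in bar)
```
True
[100, 119, 43, 102]
False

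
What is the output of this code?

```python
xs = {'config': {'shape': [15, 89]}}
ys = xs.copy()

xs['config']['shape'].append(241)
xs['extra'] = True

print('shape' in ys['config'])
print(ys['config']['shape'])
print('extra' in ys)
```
True
[15, 89, 241]
False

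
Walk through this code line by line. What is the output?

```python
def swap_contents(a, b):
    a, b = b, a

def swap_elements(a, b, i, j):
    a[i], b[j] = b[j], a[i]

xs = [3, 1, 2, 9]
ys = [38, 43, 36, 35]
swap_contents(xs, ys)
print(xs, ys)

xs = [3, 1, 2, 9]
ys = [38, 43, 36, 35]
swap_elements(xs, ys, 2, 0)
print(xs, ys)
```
[3, 1, 2, 9] [38, 43, 36, 35]
[3, 1, 38, 9] [2, 43, 36, 35]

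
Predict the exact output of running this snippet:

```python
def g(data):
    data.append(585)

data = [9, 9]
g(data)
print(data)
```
[9, 9, 585]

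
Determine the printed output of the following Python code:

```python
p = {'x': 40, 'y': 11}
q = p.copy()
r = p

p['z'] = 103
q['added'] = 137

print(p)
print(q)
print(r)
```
{'x': 40, 'y': 11, 'z': 103}
{'x': 40, 'y': 11, 'added': 137}
{'x': 40, 'y': 11, 'z': 103}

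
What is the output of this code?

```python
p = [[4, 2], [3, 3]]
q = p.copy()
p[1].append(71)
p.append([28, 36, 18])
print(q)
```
[[4, 2], [3, 3, 71]]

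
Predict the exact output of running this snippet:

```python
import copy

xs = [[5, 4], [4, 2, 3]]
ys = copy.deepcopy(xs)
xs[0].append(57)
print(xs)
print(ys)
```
[[5, 4, 57], [4, 2, 3]]
[[5, 4], [4, 2, 3]]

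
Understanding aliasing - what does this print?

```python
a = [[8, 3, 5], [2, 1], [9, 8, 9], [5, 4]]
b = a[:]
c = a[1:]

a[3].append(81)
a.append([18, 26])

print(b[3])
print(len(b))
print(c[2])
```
[5, 4, 81]
4
[5, 4, 81]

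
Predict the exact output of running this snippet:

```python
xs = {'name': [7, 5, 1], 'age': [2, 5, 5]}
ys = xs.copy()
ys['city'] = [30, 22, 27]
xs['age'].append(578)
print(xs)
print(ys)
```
{'name': [7, 5, 1], 'age': [2, 5, 5, 578]}
{'name': [7, 5, 1], 'age': [2, 5, 5, 578], 'city': [30, 22, 27]}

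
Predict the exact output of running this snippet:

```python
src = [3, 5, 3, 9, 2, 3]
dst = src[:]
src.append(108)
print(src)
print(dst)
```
[3, 5, 3, 9, 2, 3, 108]
[3, 5, 3, 9, 2, 3]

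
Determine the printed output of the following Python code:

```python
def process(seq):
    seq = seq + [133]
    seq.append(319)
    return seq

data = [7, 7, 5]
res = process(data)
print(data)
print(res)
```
[7, 7, 5]
[7, 7, 5, 133, 319]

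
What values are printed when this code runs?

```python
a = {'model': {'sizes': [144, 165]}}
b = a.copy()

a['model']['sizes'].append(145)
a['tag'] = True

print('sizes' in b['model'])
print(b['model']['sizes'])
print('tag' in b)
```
True
[144, 165, 145]
False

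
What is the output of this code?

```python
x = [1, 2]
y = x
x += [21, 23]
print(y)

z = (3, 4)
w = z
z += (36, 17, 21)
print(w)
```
[1, 2, 21, 23]
(3, 4)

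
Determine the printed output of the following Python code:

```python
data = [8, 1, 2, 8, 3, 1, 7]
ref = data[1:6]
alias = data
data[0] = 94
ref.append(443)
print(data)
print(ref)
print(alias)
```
[94, 1, 2, 8, 3, 1, 7]
[1, 2, 8, 3, 1, 443]
[94, 1, 2, 8, 3, 1, 7]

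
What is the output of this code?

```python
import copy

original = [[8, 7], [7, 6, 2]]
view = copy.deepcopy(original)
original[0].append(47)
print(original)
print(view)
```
[[8, 7, 47], [7, 6, 2]]
[[8, 7], [7, 6, 2]]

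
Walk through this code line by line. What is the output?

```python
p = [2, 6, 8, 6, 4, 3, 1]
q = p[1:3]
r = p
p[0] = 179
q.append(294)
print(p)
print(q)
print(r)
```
[179, 6, 8, 6, 4, 3, 1]
[6, 8, 294]
[179, 6, 8, 6, 4, 3, 1]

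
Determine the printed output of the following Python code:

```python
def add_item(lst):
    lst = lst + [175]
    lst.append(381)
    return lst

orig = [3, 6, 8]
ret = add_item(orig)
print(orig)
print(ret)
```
[3, 6, 8]
[3, 6, 8, 175, 381]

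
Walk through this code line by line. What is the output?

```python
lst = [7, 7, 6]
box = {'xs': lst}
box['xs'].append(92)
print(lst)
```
[7, 7, 6, 92]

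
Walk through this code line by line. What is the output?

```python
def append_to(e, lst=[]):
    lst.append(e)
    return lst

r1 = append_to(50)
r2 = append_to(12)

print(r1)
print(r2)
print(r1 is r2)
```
[50, 12]
[50, 12]
True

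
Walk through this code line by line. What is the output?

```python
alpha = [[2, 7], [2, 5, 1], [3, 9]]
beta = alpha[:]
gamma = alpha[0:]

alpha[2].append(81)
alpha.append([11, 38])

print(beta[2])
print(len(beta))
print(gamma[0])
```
[3, 9, 81]
3
[2, 7]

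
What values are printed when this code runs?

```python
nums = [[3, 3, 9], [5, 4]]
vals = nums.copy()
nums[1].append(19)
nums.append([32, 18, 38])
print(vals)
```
[[3, 3, 9], [5, 4, 19]]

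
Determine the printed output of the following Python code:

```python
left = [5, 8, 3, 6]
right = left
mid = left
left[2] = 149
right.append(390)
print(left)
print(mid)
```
[5, 8, 149, 6, 390]
[5, 8, 149, 6, 390]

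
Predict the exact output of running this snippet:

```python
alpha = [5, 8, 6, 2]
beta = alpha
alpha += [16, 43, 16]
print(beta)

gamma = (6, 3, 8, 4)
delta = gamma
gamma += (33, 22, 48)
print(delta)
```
[5, 8, 6, 2, 16, 43, 16]
(6, 3, 8, 4)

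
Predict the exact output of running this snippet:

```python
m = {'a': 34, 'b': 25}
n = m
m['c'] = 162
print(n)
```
{'a': 34, 'b': 25, 'c': 162}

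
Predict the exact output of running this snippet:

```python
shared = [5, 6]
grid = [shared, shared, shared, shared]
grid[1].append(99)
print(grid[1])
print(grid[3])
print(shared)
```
[5, 6, 99]
[5, 6, 99]
[5, 6, 99]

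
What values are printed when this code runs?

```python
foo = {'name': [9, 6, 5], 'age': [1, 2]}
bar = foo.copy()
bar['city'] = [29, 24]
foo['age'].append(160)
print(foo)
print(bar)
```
{'name': [9, 6, 5], 'age': [1, 2, 160]}
{'name': [9, 6, 5], 'age': [1, 2, 160], 'city': [29, 24]}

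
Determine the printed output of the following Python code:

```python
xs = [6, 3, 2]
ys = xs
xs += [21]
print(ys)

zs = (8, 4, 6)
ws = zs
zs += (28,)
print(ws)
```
[6, 3, 2, 21]
(8, 4, 6)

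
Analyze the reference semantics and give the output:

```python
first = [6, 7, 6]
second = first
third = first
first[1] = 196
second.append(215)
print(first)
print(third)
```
[6, 196, 6, 215]
[6, 196, 6, 215]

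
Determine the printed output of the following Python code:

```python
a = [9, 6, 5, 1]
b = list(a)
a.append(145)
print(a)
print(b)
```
[9, 6, 5, 1, 145]
[9, 6, 5, 1]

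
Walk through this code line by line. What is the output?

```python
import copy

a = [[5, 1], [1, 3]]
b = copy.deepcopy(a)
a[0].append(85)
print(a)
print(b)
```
[[5, 1, 85], [1, 3]]
[[5, 1], [1, 3]]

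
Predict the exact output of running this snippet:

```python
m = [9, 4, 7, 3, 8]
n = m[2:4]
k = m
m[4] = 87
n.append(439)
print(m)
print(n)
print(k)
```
[9, 4, 7, 3, 87]
[7, 3, 439]
[9, 4, 7, 3, 87]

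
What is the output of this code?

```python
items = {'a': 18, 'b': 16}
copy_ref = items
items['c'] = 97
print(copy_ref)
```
{'a': 18, 'b': 16, 'c': 97}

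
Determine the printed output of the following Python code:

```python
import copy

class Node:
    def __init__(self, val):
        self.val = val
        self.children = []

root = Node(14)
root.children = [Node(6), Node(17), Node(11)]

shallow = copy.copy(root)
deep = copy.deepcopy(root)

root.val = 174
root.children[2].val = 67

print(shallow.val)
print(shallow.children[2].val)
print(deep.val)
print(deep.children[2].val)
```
14
67
14
11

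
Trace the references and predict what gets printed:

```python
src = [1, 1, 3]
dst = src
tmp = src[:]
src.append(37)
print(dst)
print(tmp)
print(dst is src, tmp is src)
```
[1, 1, 3, 37]
[1, 1, 3]
True False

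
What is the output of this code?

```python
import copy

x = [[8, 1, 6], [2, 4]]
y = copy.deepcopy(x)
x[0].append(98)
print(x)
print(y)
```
[[8, 1, 6, 98], [2, 4]]
[[8, 1, 6], [2, 4]]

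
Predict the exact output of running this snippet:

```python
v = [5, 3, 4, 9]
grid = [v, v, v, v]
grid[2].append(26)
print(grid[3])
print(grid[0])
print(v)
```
[5, 3, 4, 9, 26]
[5, 3, 4, 9, 26]
[5, 3, 4, 9, 26]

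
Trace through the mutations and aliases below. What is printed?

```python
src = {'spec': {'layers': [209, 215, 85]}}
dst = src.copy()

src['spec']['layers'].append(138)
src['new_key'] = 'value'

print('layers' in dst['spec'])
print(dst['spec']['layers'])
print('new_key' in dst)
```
True
[209, 215, 85, 138]
False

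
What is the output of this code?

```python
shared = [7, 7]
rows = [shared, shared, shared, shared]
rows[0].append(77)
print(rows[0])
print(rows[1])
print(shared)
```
[7, 7, 77]
[7, 7, 77]
[7, 7, 77]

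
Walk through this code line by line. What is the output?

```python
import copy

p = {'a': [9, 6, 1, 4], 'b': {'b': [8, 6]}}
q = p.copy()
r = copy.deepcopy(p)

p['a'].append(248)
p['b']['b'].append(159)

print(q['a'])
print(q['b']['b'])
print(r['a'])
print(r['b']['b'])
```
[9, 6, 1, 4, 248]
[8, 6, 159]
[9, 6, 1, 4]
[8, 6]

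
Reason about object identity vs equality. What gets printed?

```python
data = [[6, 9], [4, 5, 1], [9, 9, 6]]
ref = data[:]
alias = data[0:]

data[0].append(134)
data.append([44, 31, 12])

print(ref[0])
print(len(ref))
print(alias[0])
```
[6, 9, 134]
3
[6, 9, 134]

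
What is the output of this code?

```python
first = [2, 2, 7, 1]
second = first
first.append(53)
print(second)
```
[2, 2, 7, 1, 53]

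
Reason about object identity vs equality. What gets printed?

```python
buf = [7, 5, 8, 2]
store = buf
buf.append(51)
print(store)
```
[7, 5, 8, 2, 51]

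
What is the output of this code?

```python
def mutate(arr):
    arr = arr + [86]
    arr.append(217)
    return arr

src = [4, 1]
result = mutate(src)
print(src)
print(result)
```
[4, 1]
[4, 1, 86, 217]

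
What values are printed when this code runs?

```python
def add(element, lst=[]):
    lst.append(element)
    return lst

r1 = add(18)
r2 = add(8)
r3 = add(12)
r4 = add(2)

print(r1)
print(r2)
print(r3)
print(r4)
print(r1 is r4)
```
[18, 8, 12, 2]
[18, 8, 12, 2]
[18, 8, 12, 2]
[18, 8, 12, 2]
True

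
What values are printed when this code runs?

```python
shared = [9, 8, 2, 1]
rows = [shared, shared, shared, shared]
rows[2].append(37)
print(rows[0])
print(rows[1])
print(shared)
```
[9, 8, 2, 1, 37]
[9, 8, 2, 1, 37]
[9, 8, 2, 1, 37]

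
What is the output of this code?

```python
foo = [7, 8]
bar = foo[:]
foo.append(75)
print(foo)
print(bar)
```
[7, 8, 75]
[7, 8]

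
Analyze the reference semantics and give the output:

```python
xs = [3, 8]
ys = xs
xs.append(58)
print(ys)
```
[3, 8, 58]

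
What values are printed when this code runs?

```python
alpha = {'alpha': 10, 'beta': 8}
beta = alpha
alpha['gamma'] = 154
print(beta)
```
{'alpha': 10, 'beta': 8, 'gamma': 154}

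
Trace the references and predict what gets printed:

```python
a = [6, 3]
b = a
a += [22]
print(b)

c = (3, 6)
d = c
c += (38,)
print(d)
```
[6, 3, 22]
(3, 6)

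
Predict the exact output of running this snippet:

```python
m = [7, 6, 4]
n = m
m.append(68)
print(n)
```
[7, 6, 4, 68]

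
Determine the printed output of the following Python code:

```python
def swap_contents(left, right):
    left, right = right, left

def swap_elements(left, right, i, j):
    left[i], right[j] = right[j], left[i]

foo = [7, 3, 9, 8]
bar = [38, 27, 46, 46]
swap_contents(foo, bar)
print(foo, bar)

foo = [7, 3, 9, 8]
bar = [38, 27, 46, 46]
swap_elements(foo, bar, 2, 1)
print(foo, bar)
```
[7, 3, 9, 8] [38, 27, 46, 46]
[7, 3, 27, 8] [38, 9, 46, 46]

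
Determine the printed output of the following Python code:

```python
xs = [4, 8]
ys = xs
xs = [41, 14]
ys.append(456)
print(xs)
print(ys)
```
[41, 14]
[4, 8, 456]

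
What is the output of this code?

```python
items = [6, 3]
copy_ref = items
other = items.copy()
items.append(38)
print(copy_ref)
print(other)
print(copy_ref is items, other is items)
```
[6, 3, 38]
[6, 3]
True False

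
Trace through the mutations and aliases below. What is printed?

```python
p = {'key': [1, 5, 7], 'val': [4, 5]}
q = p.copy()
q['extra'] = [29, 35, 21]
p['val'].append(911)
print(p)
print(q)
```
{'key': [1, 5, 7], 'val': [4, 5, 911]}
{'key': [1, 5, 7], 'val': [4, 5, 911], 'extra': [29, 35, 21]}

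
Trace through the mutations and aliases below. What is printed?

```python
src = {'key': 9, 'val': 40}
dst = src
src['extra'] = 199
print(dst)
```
{'key': 9, 'val': 40, 'extra': 199}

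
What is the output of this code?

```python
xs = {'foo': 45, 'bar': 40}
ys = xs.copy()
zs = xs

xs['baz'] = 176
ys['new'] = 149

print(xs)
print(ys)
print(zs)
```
{'foo': 45, 'bar': 40, 'baz': 176}
{'foo': 45, 'bar': 40, 'new': 149}
{'foo': 45, 'bar': 40, 'baz': 176}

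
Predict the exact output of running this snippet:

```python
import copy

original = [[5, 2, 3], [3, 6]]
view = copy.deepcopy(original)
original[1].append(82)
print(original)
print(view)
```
[[5, 2, 3], [3, 6, 82]]
[[5, 2, 3], [3, 6]]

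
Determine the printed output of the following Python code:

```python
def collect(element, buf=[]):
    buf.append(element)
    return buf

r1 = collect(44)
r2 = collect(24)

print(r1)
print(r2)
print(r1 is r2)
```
[44, 24]
[44, 24]
True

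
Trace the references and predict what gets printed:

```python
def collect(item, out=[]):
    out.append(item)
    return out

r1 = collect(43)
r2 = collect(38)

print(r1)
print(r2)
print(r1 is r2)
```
[43, 38]
[43, 38]
True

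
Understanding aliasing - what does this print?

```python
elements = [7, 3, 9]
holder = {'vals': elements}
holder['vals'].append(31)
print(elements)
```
[7, 3, 9, 31]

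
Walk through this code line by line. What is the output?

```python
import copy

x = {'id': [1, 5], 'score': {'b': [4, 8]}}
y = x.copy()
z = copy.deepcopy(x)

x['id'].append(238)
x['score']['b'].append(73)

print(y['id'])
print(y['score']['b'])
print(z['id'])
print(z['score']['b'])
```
[1, 5, 238]
[4, 8, 73]
[1, 5]
[4, 8]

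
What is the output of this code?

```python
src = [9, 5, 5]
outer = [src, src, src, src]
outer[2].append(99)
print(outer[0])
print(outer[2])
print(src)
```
[9, 5, 5, 99]
[9, 5, 5, 99]
[9, 5, 5, 99]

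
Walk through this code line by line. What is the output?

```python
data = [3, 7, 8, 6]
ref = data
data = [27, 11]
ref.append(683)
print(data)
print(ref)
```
[27, 11]
[3, 7, 8, 6, 683]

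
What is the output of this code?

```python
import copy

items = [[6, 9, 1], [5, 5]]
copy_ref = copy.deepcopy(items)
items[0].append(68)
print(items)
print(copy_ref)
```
[[6, 9, 1, 68], [5, 5]]
[[6, 9, 1], [5, 5]]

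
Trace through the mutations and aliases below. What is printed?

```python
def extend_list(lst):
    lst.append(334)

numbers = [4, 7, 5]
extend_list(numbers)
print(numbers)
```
[4, 7, 5, 334]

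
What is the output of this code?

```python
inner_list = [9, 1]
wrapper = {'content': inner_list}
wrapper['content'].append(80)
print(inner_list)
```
[9, 1, 80]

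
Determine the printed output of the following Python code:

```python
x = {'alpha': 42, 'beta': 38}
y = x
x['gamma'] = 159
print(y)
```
{'alpha': 42, 'beta': 38, 'gamma': 159}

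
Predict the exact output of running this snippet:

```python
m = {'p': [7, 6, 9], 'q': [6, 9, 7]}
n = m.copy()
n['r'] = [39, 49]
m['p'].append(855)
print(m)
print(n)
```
{'p': [7, 6, 9, 855], 'q': [6, 9, 7]}
{'p': [7, 6, 9, 855], 'q': [6, 9, 7], 'r': [39, 49]}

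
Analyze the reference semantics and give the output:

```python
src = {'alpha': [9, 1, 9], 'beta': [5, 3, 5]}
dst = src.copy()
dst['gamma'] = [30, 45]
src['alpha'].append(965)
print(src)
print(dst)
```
{'alpha': [9, 1, 9, 965], 'beta': [5, 3, 5]}
{'alpha': [9, 1, 9, 965], 'beta': [5, 3, 5], 'gamma': [30, 45]}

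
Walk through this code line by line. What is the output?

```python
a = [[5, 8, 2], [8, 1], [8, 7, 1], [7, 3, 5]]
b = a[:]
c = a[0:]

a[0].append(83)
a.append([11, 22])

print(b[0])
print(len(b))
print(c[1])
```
[5, 8, 2, 83]
4
[8, 1]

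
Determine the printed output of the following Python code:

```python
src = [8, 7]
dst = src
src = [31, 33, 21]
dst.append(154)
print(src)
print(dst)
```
[31, 33, 21]
[8, 7, 154]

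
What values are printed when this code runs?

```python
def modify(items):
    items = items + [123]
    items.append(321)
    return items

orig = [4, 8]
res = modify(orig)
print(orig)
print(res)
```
[4, 8]
[4, 8, 123, 321]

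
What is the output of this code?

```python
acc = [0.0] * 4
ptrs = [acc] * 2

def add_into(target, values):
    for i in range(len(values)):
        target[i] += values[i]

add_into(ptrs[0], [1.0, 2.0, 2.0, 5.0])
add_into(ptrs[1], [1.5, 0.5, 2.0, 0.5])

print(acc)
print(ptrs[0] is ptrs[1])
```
[2.5, 2.5, 4.0, 5.5]
True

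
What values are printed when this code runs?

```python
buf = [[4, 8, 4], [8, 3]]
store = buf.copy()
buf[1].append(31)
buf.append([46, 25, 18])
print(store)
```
[[4, 8, 4], [8, 3, 31]]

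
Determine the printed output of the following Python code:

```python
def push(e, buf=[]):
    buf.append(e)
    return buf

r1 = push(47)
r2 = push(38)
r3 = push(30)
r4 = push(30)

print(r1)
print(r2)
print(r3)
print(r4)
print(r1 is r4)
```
[47, 38, 30, 30]
[47, 38, 30, 30]
[47, 38, 30, 30]
[47, 38, 30, 30]
True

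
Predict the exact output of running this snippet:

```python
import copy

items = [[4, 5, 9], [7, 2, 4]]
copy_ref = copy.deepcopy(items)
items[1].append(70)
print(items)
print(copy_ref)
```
[[4, 5, 9], [7, 2, 4, 70]]
[[4, 5, 9], [7, 2, 4]]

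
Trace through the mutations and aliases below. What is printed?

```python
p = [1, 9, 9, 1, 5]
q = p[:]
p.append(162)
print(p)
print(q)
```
[1, 9, 9, 1, 5, 162]
[1, 9, 9, 1, 5]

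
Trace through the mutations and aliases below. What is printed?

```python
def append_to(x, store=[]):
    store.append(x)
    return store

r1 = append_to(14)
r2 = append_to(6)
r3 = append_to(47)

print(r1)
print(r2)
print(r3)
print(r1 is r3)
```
[14, 6, 47]
[14, 6, 47]
[14, 6, 47]
True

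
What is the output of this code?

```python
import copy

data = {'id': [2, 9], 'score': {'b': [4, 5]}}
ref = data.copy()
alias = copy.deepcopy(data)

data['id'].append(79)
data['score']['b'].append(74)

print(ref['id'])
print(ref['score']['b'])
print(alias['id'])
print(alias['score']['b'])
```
[2, 9, 79]
[4, 5, 74]
[2, 9]
[4, 5]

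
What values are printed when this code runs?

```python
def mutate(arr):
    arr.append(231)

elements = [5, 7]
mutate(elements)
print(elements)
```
[5, 7, 231]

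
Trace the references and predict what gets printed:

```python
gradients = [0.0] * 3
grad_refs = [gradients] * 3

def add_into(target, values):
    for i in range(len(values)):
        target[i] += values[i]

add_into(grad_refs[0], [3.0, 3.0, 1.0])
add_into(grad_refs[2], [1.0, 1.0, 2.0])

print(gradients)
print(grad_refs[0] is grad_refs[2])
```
[4.0, 4.0, 3.0]
True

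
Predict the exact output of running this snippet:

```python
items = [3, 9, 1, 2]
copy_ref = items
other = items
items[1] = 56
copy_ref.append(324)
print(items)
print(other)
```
[3, 56, 1, 2, 324]
[3, 56, 1, 2, 324]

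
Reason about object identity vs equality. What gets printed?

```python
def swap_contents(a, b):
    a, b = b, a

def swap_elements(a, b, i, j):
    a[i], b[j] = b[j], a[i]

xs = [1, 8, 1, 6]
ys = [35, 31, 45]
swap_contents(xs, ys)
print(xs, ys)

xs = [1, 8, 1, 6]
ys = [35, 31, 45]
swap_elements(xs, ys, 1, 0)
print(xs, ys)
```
[1, 8, 1, 6] [35, 31, 45]
[1, 35, 1, 6] [8, 31, 45]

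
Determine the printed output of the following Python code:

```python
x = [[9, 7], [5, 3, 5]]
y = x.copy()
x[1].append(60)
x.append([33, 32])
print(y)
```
[[9, 7], [5, 3, 5, 60]]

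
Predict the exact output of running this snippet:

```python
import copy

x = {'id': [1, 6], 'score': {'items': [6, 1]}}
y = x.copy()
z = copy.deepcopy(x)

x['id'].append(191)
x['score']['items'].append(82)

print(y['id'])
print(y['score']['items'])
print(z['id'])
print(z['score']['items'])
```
[1, 6, 191]
[6, 1, 82]
[1, 6]
[6, 1]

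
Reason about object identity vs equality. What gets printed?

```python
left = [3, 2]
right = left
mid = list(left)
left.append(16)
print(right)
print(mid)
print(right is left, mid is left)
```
[3, 2, 16]
[3, 2]
True False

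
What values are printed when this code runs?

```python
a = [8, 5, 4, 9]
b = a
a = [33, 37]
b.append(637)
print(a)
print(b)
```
[33, 37]
[8, 5, 4, 9, 637]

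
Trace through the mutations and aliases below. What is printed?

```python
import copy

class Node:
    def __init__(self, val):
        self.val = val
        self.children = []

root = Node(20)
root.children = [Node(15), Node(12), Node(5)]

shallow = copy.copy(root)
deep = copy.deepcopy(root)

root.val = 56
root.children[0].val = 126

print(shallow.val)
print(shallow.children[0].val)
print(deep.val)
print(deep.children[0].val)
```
20
126
20
15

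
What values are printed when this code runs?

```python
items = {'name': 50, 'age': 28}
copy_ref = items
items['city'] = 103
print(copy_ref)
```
{'name': 50, 'age': 28, 'city': 103}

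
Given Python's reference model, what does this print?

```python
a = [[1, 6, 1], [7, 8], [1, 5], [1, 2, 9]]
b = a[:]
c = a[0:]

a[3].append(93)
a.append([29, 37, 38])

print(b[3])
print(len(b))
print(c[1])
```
[1, 2, 9, 93]
4
[7, 8]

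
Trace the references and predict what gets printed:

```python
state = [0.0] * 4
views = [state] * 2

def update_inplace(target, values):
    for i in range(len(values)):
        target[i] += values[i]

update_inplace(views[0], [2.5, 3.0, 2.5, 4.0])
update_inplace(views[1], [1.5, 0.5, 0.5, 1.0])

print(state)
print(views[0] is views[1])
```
[4.0, 3.5, 3.0, 5.0]
True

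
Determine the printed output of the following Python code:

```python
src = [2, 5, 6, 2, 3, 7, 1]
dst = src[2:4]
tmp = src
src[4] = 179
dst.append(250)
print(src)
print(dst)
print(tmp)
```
[2, 5, 6, 2, 179, 7, 1]
[6, 2, 250]
[2, 5, 6, 2, 179, 7, 1]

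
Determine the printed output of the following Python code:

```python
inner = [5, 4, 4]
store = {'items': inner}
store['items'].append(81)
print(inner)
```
[5, 4, 4, 81]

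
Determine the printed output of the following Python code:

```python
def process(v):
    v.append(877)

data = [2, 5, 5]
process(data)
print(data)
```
[2, 5, 5, 877]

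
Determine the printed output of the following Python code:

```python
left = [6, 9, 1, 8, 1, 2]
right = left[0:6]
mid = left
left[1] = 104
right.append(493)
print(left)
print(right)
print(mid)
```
[6, 104, 1, 8, 1, 2]
[6, 9, 1, 8, 1, 2, 493]
[6, 104, 1, 8, 1, 2]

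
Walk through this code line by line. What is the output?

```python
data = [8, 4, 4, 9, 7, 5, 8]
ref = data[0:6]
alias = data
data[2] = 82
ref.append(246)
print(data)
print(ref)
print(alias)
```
[8, 4, 82, 9, 7, 5, 8]
[8, 4, 4, 9, 7, 5, 246]
[8, 4, 82, 9, 7, 5, 8]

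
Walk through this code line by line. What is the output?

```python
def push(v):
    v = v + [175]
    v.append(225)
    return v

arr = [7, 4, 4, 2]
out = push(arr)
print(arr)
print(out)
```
[7, 4, 4, 2]
[7, 4, 4, 2, 175, 225]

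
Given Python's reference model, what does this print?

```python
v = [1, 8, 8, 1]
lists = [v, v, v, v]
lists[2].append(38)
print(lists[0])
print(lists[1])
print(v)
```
[1, 8, 8, 1, 38]
[1, 8, 8, 1, 38]
[1, 8, 8, 1, 38]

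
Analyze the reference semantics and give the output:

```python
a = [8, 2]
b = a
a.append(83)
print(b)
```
[8, 2, 83]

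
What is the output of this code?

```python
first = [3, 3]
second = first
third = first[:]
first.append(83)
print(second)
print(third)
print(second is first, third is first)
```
[3, 3, 83]
[3, 3]
True False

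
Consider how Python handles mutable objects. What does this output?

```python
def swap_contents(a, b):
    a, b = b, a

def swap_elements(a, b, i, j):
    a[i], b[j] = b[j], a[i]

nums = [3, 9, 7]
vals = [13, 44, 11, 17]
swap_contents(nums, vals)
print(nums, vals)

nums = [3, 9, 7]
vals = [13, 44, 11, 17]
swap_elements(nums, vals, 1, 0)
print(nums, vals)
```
[3, 9, 7] [13, 44, 11, 17]
[3, 13, 7] [9, 44, 11, 17]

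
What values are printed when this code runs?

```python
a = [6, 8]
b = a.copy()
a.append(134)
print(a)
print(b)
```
[6, 8, 134]
[6, 8]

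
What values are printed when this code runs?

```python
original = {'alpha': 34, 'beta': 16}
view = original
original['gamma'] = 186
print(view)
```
{'alpha': 34, 'beta': 16, 'gamma': 186}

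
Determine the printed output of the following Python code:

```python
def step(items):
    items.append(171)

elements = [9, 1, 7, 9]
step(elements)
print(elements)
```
[9, 1, 7, 9, 171]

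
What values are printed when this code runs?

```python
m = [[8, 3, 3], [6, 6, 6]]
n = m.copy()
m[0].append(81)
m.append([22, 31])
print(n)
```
[[8, 3, 3, 81], [6, 6, 6]]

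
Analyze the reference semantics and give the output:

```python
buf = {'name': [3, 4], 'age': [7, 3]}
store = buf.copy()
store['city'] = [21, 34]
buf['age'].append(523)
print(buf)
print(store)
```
{'name': [3, 4], 'age': [7, 3, 523]}
{'name': [3, 4], 'age': [7, 3, 523], 'city': [21, 34]}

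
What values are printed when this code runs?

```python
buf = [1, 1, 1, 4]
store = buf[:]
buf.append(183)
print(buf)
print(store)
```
[1, 1, 1, 4, 183]
[1, 1, 1, 4]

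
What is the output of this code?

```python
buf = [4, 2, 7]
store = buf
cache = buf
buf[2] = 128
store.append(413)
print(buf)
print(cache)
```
[4, 2, 128, 413]
[4, 2, 128, 413]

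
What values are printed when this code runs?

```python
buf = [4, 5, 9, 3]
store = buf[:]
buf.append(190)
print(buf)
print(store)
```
[4, 5, 9, 3, 190]
[4, 5, 9, 3]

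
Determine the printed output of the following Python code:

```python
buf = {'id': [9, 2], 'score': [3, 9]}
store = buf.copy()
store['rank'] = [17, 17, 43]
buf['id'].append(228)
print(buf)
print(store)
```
{'id': [9, 2, 228], 'score': [3, 9]}
{'id': [9, 2, 228], 'score': [3, 9], 'rank': [17, 17, 43]}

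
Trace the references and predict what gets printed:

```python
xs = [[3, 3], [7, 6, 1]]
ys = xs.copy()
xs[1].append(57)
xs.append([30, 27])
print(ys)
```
[[3, 3], [7, 6, 1, 57]]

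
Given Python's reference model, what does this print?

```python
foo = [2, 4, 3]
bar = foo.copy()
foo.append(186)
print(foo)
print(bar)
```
[2, 4, 3, 186]
[2, 4, 3]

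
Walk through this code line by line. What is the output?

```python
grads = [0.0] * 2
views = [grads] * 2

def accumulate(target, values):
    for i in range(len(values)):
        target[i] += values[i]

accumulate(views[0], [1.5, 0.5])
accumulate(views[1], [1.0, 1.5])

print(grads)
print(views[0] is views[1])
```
[2.5, 2.0]
True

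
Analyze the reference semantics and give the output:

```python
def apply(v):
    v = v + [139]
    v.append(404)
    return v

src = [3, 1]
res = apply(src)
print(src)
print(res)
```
[3, 1]
[3, 1, 139, 404]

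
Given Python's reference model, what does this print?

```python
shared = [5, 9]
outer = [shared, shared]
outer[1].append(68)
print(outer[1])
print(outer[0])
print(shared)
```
[5, 9, 68]
[5, 9, 68]
[5, 9, 68]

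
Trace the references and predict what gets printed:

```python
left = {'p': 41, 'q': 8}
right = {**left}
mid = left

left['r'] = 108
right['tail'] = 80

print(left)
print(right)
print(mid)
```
{'p': 41, 'q': 8, 'r': 108}
{'p': 41, 'q': 8, 'tail': 80}
{'p': 41, 'q': 8, 'r': 108}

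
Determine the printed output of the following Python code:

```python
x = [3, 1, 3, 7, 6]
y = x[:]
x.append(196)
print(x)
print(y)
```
[3, 1, 3, 7, 6, 196]
[3, 1, 3, 7, 6]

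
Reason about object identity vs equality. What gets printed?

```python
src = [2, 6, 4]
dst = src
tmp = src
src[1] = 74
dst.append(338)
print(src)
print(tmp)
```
[2, 74, 4, 338]
[2, 74, 4, 338]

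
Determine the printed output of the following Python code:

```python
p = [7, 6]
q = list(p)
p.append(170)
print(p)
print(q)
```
[7, 6, 170]
[7, 6]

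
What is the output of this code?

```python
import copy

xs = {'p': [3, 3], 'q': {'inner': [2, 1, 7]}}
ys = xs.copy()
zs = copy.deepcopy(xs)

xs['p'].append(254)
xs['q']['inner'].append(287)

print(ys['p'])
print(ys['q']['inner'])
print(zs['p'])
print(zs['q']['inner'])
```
[3, 3, 254]
[2, 1, 7, 287]
[3, 3]
[2, 1, 7]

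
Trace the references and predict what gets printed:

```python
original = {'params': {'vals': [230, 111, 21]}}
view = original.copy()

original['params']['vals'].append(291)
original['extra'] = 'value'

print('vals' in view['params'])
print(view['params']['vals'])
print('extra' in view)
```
True
[230, 111, 21, 291]
False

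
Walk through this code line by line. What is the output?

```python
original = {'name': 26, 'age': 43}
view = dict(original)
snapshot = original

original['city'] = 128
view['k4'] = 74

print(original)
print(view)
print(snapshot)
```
{'name': 26, 'age': 43, 'city': 128}
{'name': 26, 'age': 43, 'k4': 74}
{'name': 26, 'age': 43, 'city': 128}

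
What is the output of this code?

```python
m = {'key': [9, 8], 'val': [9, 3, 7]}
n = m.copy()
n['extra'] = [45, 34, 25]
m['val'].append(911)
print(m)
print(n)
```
{'key': [9, 8], 'val': [9, 3, 7, 911]}
{'key': [9, 8], 'val': [9, 3, 7, 911], 'extra': [45, 34, 25]}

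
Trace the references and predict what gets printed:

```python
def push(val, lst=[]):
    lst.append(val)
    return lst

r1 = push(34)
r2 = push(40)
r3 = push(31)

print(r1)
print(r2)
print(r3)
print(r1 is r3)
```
[34, 40, 31]
[34, 40, 31]
[34, 40, 31]
True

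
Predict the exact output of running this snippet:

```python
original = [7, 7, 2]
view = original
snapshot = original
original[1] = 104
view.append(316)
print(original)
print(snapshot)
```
[7, 104, 2, 316]
[7, 104, 2, 316]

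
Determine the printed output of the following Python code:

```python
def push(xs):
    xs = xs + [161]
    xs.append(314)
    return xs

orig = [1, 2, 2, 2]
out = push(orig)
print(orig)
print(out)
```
[1, 2, 2, 2]
[1, 2, 2, 2, 161, 314]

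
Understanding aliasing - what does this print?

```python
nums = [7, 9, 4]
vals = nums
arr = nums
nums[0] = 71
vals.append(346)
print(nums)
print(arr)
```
[71, 9, 4, 346]
[71, 9, 4, 346]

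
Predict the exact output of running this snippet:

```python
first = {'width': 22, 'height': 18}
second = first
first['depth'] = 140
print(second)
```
{'width': 22, 'height': 18, 'depth': 140}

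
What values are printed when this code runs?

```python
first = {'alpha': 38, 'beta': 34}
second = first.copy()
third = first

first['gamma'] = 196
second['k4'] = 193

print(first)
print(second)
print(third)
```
{'alpha': 38, 'beta': 34, 'gamma': 196}
{'alpha': 38, 'beta': 34, 'k4': 193}
{'alpha': 38, 'beta': 34, 'gamma': 196}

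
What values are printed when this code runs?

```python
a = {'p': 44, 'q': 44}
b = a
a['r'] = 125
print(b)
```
{'p': 44, 'q': 44, 'r': 125}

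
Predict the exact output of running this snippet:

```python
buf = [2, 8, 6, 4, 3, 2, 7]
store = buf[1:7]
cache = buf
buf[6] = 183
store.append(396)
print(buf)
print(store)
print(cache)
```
[2, 8, 6, 4, 3, 2, 183]
[8, 6, 4, 3, 2, 7, 396]
[2, 8, 6, 4, 3, 2, 183]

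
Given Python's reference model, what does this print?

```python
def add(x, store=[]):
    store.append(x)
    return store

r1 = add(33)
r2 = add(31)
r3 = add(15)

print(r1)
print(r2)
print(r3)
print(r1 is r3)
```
[33, 31, 15]
[33, 31, 15]
[33, 31, 15]
True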